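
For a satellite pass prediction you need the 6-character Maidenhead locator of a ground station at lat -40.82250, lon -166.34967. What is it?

AE69te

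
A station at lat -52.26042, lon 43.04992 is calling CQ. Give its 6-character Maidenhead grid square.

LD17mr

Offset from 180°W / 90°S: lon 223.0499°, lat 37.7396°.
Field (20°×10°, letters A–R): 223.0499/20 → 11 → L, 37.7396/10 → 3 → D; chars LD.
Square (2°×1°, digits 0–9): 3.0499/2 → 1, 7.7396/1 → 7; chars 17.
Subsquare (5′×2.5′, letters a–x): 1.0499/0.0833333 → 12 → m, 0.7396/0.0416667 → 17 → r; chars mr.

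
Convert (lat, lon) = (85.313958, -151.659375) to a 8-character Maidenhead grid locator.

Offset from 180°W / 90°S: lon 28.34062°, lat 175.31396°.
Field: lon ⌊28.34062/20⌋ = 1 → B; lat ⌊175.31396/10⌋ = 17 → R.
Square: lon ⌊8.34062/2⌋ = 4; lat ⌊5.31396/1⌋ = 5.
Subsquare: lon ⌊0.34062/0.0833333⌋ = 4 → e; lat ⌊0.31396/0.0416667⌋ = 7 → h.
Extended square: lon ⌊0.00729/0.00833333⌋ = 0; lat ⌊0.02229/0.00416667⌋ = 5.

BR45eh05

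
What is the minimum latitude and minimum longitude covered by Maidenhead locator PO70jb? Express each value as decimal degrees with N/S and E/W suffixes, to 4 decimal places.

Field P=15, O=14: +15·20° lon, +14·10° lat → SW at lon 120°, lat 50°.
Square 7, 0: +7·2° lon, +0·1° lat → SW at lon 134°, lat 50°.
Subsquare j=9, b=1: +9·0.0833333° lon, +1·0.0416667° lat → SW at lon 134.75°, lat 50.0417°.
latitude 50.0417° N, longitude 134.7500° E.

50.0417° N, 134.7500° E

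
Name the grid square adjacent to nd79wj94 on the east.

Longitude extended square 9; +1 → 10, wraps to 0, carry into subsquare.
Longitude subsquare w = 22; +1 → 23 = x.
The latitude characters are unchanged.

ND79xj04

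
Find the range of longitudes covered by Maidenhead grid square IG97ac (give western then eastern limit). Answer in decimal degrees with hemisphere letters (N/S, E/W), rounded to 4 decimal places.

2.0000° W, 1.9167° W

Field I=8, G=6: +8·20° lon, +6·10° lat → SW at lon -20°, lat -30°.
Square 9, 7: +9·2° lon, +7·1° lat → SW at lon -2°, lat -23°.
Subsquare a=0, c=2: +0·0.0833333° lon, +2·0.0416667° lat → SW at lon -2°, lat -22.9167°.
Cell spans 0.0833333° lon × 0.0416667° lat.
west 2.0000° W, east 1.9167° W.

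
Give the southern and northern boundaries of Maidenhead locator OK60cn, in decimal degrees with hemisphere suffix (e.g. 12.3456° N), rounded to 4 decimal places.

10.5417° N, 10.5833° N

Field O=14, K=10: +14·20° lon, +10·10° lat → SW at lon 100°, lat 10°.
Square 6, 0: +6·2° lon, +0·1° lat → SW at lon 112°, lat 10°.
Subsquare c=2, n=13: +2·0.0833333° lon, +13·0.0416667° lat → SW at lon 112.167°, lat 10.5417°.
Cell spans 0.0833333° lon × 0.0416667° lat.
south 10.5417° N, north 10.5833° N.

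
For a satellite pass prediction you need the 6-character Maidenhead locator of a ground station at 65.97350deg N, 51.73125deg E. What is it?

LP55ux

Shift to the Maidenhead origin (180°W, 90°S): lon 231.7312, lat 155.9735.
Field: lon ⌊231.7312/20⌋ = 11 → L; lat ⌊155.9735/10⌋ = 15 → P.
Square: lon ⌊11.7312/2⌋ = 5; lat ⌊5.9735/1⌋ = 5.
Subsquare: lon ⌊1.7312/0.0833333⌋ = 20 → u; lat ⌊0.9735/0.0416667⌋ = 23 → x.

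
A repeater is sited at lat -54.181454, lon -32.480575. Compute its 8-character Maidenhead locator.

HD35st26

Add 180° to longitude and 90° to latitude: 147.51943, 35.81855.
Field: 147.51943/20 → 7 → H, 35.81855/10 → 3 → D; chars HD.
Square: 7.51943/2 → 3, 5.81855/1 → 5; chars 35.
Subsquare: 1.51943/0.0833333 → 18 → s, 0.81855/0.0416667 → 19 → t; chars st.
Extended square: 0.01943/0.00833333 → 2, 0.02688/0.00416667 → 6; chars 26.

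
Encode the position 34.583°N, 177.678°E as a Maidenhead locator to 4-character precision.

Add 180° to longitude and 90° to latitude: 357.68, 124.58.
Field: lon ⌊357.68/20⌋ = 17 → R; lat ⌊124.58/10⌋ = 12 → M.
Square: lon ⌊17.68/2⌋ = 8; lat ⌊4.58/1⌋ = 4.

RM84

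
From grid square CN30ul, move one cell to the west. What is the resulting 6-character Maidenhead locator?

CN30tl

Longitude subsquare u = 20; −1 → 19 = t.
The latitude characters are unchanged.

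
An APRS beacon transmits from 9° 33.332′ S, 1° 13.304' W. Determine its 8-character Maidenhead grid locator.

II90jk36

Shift to the Maidenhead origin (180°W, 90°S): lon 178.77827, lat 80.44447.
Field: 178.77827/20 → 8 → I, 80.44447/10 → 8 → I; chars II.
Square: 18.77827/2 → 9, 0.44447/1 → 0; chars 90.
Subsquare: 0.77827/0.0833333 → 9 → j, 0.44447/0.0416667 → 10 → k; chars jk.
Extended square: 0.02827/0.00833333 → 3, 0.02780/0.00416667 → 6; chars 36.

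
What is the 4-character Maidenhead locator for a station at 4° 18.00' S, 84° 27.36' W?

Offset from 180°W / 90°S: lon 95.54°, lat 85.70°.
Field: lon ⌊95.54/20⌋ = 4 → E; lat ⌊85.70/10⌋ = 8 → I.
Square: lon ⌊15.54/2⌋ = 7; lat ⌊5.70/1⌋ = 5.

EI75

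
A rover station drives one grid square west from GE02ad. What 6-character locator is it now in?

FE92xd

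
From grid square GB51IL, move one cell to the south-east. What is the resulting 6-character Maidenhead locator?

GB51jk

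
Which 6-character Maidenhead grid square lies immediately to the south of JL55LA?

Latitude subsquare a = 0; −1 → -1, wraps to 23 = x, carry into square.
Latitude square 5; −1 → 4.
The longitude characters are unchanged.

JL54lx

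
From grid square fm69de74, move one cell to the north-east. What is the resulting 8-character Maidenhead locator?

Longitude extended square 7; +1 → 8.
Latitude extended square 4; +1 → 5.

FM69de85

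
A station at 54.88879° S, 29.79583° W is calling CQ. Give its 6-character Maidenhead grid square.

Offset from 180°W / 90°S: lon 150.2042°, lat 35.1112°.
Field (20°×10°, letters A–R): 150.2042/20 → 7 → H, 35.1112/10 → 3 → D; chars HD.
Square (2°×1°, digits 0–9): 10.2042/2 → 5, 5.1112/1 → 5; chars 55.
Subsquare (5′×2.5′, letters a–x): 0.2042/0.0833333 → 2 → c, 0.1112/0.0416667 → 2 → c; chars cc.

HD55cc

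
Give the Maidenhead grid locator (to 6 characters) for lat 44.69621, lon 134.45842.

Shift to the Maidenhead origin (180°W, 90°S): lon 314.4584, lat 134.6962.
Field (20°×10°, letters A–R): 314.4584/20 → 15 → P, 134.6962/10 → 13 → N; chars PN.
Square (2°×1°, digits 0–9): 14.4584/2 → 7, 4.6962/1 → 4; chars 74.
Subsquare (5′×2.5′, letters a–x): 0.4584/0.0833333 → 5 → f, 0.6962/0.0416667 → 16 → q; chars fq.

PN74fq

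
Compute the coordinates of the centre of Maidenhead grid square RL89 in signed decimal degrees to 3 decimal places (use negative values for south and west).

Field R=17, L=11: +17·20° lon, +11·10° lat → SW at lon 160°, lat 20°.
Square 8, 9: +8·2° lon, +9·1° lat → SW at lon 176°, lat 29°.
Cell spans 2° lon × 1° lat. Centre is SW corner plus half of each.
latitude 29.500, longitude 177.000.

29.500, 177.000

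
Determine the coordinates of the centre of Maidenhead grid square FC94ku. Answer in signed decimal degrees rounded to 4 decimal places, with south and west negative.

-65.1458, -61.1250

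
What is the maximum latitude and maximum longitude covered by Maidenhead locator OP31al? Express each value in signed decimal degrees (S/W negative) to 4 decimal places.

61.5000, 106.0833

Field O=14, P=15: +14·20° lon, +15·10° lat → SW at lon 100°, lat 60°.
Square 3, 1: +3·2° lon, +1·1° lat → SW at lon 106°, lat 61°.
Subsquare a=0, l=11: +0·0.0833333° lon, +11·0.0416667° lat → SW at lon 106°, lat 61.4583°.
Cell spans 0.0833333° lon × 0.0416667° lat. NE corner is SW corner plus one full cell.
latitude 61.5000, longitude 106.0833.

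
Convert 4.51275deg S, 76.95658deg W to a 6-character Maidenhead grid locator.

Shift to the Maidenhead origin (180°W, 90°S): lon 103.0434, lat 85.4873.
Field (20°×10°, letters A–R): 103.0434/20 → 5 → F, 85.4873/10 → 8 → I; chars FI.
Square (2°×1°, digits 0–9): 3.0434/2 → 1, 5.4873/1 → 5; chars 15.
Subsquare (5′×2.5′, letters a–x): 1.0434/0.0833333 → 12 → m, 0.4873/0.0416667 → 11 → l; chars ml.

FI15ml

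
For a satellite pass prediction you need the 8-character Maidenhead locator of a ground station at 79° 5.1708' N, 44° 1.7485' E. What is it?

LQ29ac30

Offset from 180°W / 90°S: lon 224.02914°, lat 169.08618°.
Field (20°×10°, letters A–R): 224.02914/20 → 11 → L, 169.08618/10 → 16 → Q; chars LQ.
Square (2°×1°, digits 0–9): 4.02914/2 → 2, 9.08618/1 → 9; chars 29.
Subsquare (5′×2.5′, letters a–x): 0.02914/0.0833333 → 0 → a, 0.08618/0.0416667 → 2 → c; chars ac.
Extended square (30″×15″, digits 0–9): 0.02914/0.00833333 → 3, 0.00285/0.00416667 → 0; chars 30.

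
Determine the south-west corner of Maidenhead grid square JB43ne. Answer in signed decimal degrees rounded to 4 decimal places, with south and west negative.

-76.8333, 9.0833

Field J=9, B=1: +9·20° lon, +1·10° lat → SW at lon 0°, lat -80°.
Square 4, 3: +4·2° lon, +3·1° lat → SW at lon 8°, lat -77°.
Subsquare n=13, e=4: +13·0.0833333° lon, +4·0.0416667° lat → SW at lon 9.08333°, lat -76.8333°.
latitude -76.8333, longitude 9.0833.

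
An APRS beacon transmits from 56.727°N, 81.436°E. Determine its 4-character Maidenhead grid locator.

NO06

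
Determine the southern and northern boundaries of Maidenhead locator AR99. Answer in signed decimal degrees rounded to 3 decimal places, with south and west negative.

89.000, 90.000

Field A=0, R=17: +0·20° lon, +17·10° lat → SW at lon -180°, lat 80°.
Square 9, 9: +9·2° lon, +9·1° lat → SW at lon -162°, lat 89°.
Cell spans 2° lon × 1° lat.
south 89.000, north 90.000.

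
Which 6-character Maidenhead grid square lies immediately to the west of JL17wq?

Longitude subsquare w = 22; −1 → 21 = v.
The latitude characters are unchanged.

JL17vq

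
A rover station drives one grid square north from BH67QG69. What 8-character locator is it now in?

BH67qh60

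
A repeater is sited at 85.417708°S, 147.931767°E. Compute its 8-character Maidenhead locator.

QA34xn19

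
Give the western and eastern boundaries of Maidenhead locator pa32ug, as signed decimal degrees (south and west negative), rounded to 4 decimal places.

127.6667, 127.7500

Field P=15, A=0: +15·20° lon, +0·10° lat → SW at lon 120°, lat -90°.
Square 3, 2: +3·2° lon, +2·1° lat → SW at lon 126°, lat -88°.
Subsquare u=20, g=6: +20·0.0833333° lon, +6·0.0416667° lat → SW at lon 127.667°, lat -87.75°.
Cell spans 0.0833333° lon × 0.0416667° lat.
west 127.6667, east 127.7500.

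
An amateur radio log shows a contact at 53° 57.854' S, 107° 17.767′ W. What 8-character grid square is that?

DD66ia48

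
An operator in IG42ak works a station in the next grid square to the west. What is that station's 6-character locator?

Longitude subsquare a = 0; −1 → -1, wraps to 23 = x, carry into square.
Longitude square 4; −1 → 3.
The latitude characters are unchanged.

IG32xk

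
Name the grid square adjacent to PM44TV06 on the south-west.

Longitude extended square 0; −1 → -1, wraps to 9, carry into subsquare.
Longitude subsquare t = 19; −1 → 18 = s.
Latitude extended square 6; −1 → 5.

PM44sv95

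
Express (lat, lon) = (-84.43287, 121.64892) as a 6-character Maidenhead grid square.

PA05tn

Shift to the Maidenhead origin (180°W, 90°S): lon 301.6489, lat 5.5671.
Field: lon ⌊301.6489/20⌋ = 15 → P; lat ⌊5.5671/10⌋ = 0 → A.
Square: lon ⌊1.6489/2⌋ = 0; lat ⌊5.5671/1⌋ = 5.
Subsquare: lon ⌊1.6489/0.0833333⌋ = 19 → t; lat ⌊0.5671/0.0416667⌋ = 13 → n.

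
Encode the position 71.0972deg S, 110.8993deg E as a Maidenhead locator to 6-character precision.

OB58kv

Offset from 180°W / 90°S: lon 290.8993°, lat 18.9028°.
Field: lon ⌊290.8993/20⌋ = 14 → O; lat ⌊18.9028/10⌋ = 1 → B.
Square: lon ⌊10.8993/2⌋ = 5; lat ⌊8.9028/1⌋ = 8.
Subsquare: lon ⌊0.8993/0.0833333⌋ = 10 → k; lat ⌊0.9028/0.0416667⌋ = 21 → v.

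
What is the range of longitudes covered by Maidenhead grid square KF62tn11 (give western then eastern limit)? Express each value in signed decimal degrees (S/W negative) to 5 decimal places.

33.59167, 33.60000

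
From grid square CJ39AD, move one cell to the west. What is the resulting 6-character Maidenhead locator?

Longitude subsquare a = 0; −1 → -1, wraps to 23 = x, carry into square.
Longitude square 3; −1 → 2.
The latitude characters are unchanged.

CJ29xd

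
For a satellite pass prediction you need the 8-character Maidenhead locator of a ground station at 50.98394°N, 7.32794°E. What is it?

JO30px96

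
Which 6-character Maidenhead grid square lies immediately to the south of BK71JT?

BK71js

Latitude subsquare t = 19; −1 → 18 = s.
The longitude characters are unchanged.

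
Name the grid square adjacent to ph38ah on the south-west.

PH28xg

Longitude subsquare a = 0; −1 → -1, wraps to 23 = x, carry into square.
Longitude square 3; −1 → 2.
Latitude subsquare h = 7; −1 → 6 = g.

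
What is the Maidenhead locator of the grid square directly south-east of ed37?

ED46

Longitude square 3; +1 → 4.
Latitude square 7; −1 → 6.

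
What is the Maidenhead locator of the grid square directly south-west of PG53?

PG42

Longitude square 5; −1 → 4.
Latitude square 3; −1 → 2.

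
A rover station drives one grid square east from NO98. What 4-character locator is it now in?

OO08

Longitude square 9; +1 → 10, wraps to 0, carry into field.
Longitude field N = 13; +1 → 14 = O.
The latitude characters are unchanged.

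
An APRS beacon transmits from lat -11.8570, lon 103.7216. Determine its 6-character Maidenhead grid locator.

Add 180° to longitude and 90° to latitude: 283.7216, 78.1430.
Field: 283.7216/20 → 14 → O, 78.1430/10 → 7 → H; chars OH.
Square: 3.7216/2 → 1, 8.1430/1 → 8; chars 18.
Subsquare: 1.7216/0.0833333 → 20 → u, 0.1430/0.0416667 → 3 → d; chars ud.

OH18ud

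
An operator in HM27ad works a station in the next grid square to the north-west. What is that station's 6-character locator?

Longitude subsquare a = 0; −1 → -1, wraps to 23 = x, carry into square.
Longitude square 2; −1 → 1.
Latitude subsquare d = 3; +1 → 4 = e.

HM17xe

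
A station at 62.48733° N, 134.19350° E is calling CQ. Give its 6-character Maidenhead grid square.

Shift to the Maidenhead origin (180°W, 90°S): lon 314.1935, lat 152.4873.
Field: 314.1935/20 → 15 → P, 152.4873/10 → 15 → P; chars PP.
Square: 14.1935/2 → 7, 2.4873/1 → 2; chars 72.
Subsquare: 0.1935/0.0833333 → 2 → c, 0.4873/0.0416667 → 11 → l; chars cl.

PP72cl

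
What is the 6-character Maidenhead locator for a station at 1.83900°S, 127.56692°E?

PI38sd

Add 180° to longitude and 90° to latitude: 307.5669, 88.1610.
Field (20°×10°, letters A–R): 307.5669/20 → 15 → P, 88.1610/10 → 8 → I; chars PI.
Square (2°×1°, digits 0–9): 7.5669/2 → 3, 8.1610/1 → 8; chars 38.
Subsquare (5′×2.5′, letters a–x): 1.5669/0.0833333 → 18 → s, 0.1610/0.0416667 → 3 → d; chars sd.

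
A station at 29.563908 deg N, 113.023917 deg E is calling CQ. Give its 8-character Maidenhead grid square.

Offset from 180°W / 90°S: lon 293.02392°, lat 119.56391°.
Field: lon ⌊293.02392/20⌋ = 14 → O; lat ⌊119.56391/10⌋ = 11 → L.
Square: lon ⌊13.02392/2⌋ = 6; lat ⌊9.56391/1⌋ = 9.
Subsquare: lon ⌊1.02392/0.0833333⌋ = 12 → m; lat ⌊0.56391/0.0416667⌋ = 13 → n.
Extended square: lon ⌊0.02392/0.00833333⌋ = 2; lat ⌊0.02224/0.00416667⌋ = 5.

OL69mn25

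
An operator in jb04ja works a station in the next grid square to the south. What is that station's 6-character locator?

JB03jx

Latitude subsquare a = 0; −1 → -1, wraps to 23 = x, carry into square.
Latitude square 4; −1 → 3.
The longitude characters are unchanged.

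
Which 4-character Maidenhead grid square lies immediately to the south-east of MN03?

Longitude square 0; +1 → 1.
Latitude square 3; −1 → 2.

MN12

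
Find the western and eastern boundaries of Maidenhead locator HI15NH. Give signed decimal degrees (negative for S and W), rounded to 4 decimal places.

-36.9167, -36.8333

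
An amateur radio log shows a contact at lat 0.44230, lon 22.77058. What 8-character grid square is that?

KJ10jk26

Shift to the Maidenhead origin (180°W, 90°S): lon 202.77058, lat 90.44230.
Field: lon ⌊202.77058/20⌋ = 10 → K; lat ⌊90.44230/10⌋ = 9 → J.
Square: lon ⌊2.77058/2⌋ = 1; lat ⌊0.44230/1⌋ = 0.
Subsquare: lon ⌊0.77058/0.0833333⌋ = 9 → j; lat ⌊0.44230/0.0416667⌋ = 10 → k.
Extended square: lon ⌊0.02058/0.00833333⌋ = 2; lat ⌊0.02563/0.00416667⌋ = 6.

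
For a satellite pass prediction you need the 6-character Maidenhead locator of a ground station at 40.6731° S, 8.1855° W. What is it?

IE59vh

Offset from 180°W / 90°S: lon 171.8145°, lat 49.3269°.
Field (20°×10°, letters A–R): lon ⌊171.8145/20⌋ = 8 → I; lat ⌊49.3269/10⌋ = 4 → E.
Square (2°×1°, digits 0–9): lon ⌊11.8145/2⌋ = 5; lat ⌊9.3269/1⌋ = 9.
Subsquare (5′×2.5′, letters a–x): lon ⌊1.8145/0.0833333⌋ = 21 → v; lat ⌊0.3269/0.0416667⌋ = 7 → h.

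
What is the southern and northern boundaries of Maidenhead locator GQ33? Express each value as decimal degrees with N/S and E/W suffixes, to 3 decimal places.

73.000° N, 74.000° N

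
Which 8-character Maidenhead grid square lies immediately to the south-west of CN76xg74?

CN76xg63

Longitude extended square 7; −1 → 6.
Latitude extended square 4; −1 → 3.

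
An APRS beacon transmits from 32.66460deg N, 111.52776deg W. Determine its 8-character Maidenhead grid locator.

DM42fp69

Add 180° to longitude and 90° to latitude: 68.47224, 122.66460.
Field: 68.47224/20 → 3 → D, 122.66460/10 → 12 → M; chars DM.
Square: 8.47224/2 → 4, 2.66460/1 → 2; chars 42.
Subsquare: 0.47224/0.0833333 → 5 → f, 0.66460/0.0416667 → 15 → p; chars fp.
Extended square: 0.05557/0.00833333 → 6, 0.03960/0.00416667 → 9; chars 69.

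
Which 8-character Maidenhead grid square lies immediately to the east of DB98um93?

DB98vm03

Longitude extended square 9; +1 → 10, wraps to 0, carry into subsquare.
Longitude subsquare u = 20; +1 → 21 = v.
The latitude characters are unchanged.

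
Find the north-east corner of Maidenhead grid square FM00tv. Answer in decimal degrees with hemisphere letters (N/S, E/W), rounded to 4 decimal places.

30.9167° N, 78.3333° W

Field F=5, M=12: +5·20° lon, +12·10° lat → SW at lon -80°, lat 30°.
Square 0, 0: +0·2° lon, +0·1° lat → SW at lon -80°, lat 30°.
Subsquare t=19, v=21: +19·0.0833333° lon, +21·0.0416667° lat → SW at lon -78.4167°, lat 30.875°.
Cell spans 0.0833333° lon × 0.0416667° lat. NE corner is SW corner plus one full cell.
latitude 30.9167° N, longitude 78.3333° W.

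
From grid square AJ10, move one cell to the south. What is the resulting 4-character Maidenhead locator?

AI19

Latitude square 0; −1 → -1, wraps to 9, carry into field.
Latitude field J = 9; −1 → 8 = I.
The longitude characters are unchanged.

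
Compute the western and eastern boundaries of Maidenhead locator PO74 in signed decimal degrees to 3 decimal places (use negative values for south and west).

134.000, 136.000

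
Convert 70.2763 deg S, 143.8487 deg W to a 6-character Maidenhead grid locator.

BB89br

Add 180° to longitude and 90° to latitude: 36.1513, 19.7237.
Field (20°×10°, letters A–R): lon ⌊36.1513/20⌋ = 1 → B; lat ⌊19.7237/10⌋ = 1 → B.
Square (2°×1°, digits 0–9): lon ⌊16.1513/2⌋ = 8; lat ⌊9.7237/1⌋ = 9.
Subsquare (5′×2.5′, letters a–x): lon ⌊0.1513/0.0833333⌋ = 1 → b; lat ⌊0.7237/0.0416667⌋ = 17 → r.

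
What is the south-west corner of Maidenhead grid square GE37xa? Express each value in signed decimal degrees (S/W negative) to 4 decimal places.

-43.0000, -52.0833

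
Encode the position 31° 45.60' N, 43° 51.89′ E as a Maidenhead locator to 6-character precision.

Add 180° to longitude and 90° to latitude: 223.8648, 121.7600.
Field: lon ⌊223.8648/20⌋ = 11 → L; lat ⌊121.7600/10⌋ = 12 → M.
Square: lon ⌊3.8648/2⌋ = 1; lat ⌊1.7600/1⌋ = 1.
Subsquare: lon ⌊1.8648/0.0833333⌋ = 22 → w; lat ⌊0.7600/0.0416667⌋ = 18 → s.

LM11ws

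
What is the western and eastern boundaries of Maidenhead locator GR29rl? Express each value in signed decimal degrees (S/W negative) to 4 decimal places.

-54.5833, -54.5000

Field G=6, R=17: +6·20° lon, +17·10° lat → SW at lon -60°, lat 80°.
Square 2, 9: +2·2° lon, +9·1° lat → SW at lon -56°, lat 89°.
Subsquare r=17, l=11: +17·0.0833333° lon, +11·0.0416667° lat → SW at lon -54.5833°, lat 89.4583°.
Cell spans 0.0833333° lon × 0.0416667° lat.
west -54.5833, east -54.5000.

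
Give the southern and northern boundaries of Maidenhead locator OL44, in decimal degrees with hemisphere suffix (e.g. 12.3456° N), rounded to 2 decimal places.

24.00° N, 25.00° N

Field O=14, L=11: +14·20° lon, +11·10° lat → SW at lon 100°, lat 20°.
Square 4, 4: +4·2° lon, +4·1° lat → SW at lon 108°, lat 24°.
Cell spans 2° lon × 1° lat.
south 24.00° N, north 25.00° N.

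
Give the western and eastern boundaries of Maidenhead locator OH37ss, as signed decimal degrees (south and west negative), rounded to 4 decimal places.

Field O=14, H=7: +14·20° lon, +7·10° lat → SW at lon 100°, lat -20°.
Square 3, 7: +3·2° lon, +7·1° lat → SW at lon 106°, lat -13°.
Subsquare s=18, s=18: +18·0.0833333° lon, +18·0.0416667° lat → SW at lon 107.5°, lat -12.25°.
Cell spans 0.0833333° lon × 0.0416667° lat.
west 107.5000, east 107.5833.

107.5000, 107.5833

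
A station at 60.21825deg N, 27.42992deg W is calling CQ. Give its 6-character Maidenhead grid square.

HP60gf

Shift to the Maidenhead origin (180°W, 90°S): lon 152.5701, lat 150.2183.
Field: 152.5701/20 → 7 → H, 150.2183/10 → 15 → P; chars HP.
Square: 12.5701/2 → 6, 0.2183/1 → 0; chars 60.
Subsquare: 0.5701/0.0833333 → 6 → g, 0.2183/0.0416667 → 5 → f; chars gf.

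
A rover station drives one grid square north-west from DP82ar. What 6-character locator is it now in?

DP72xs

Longitude subsquare a = 0; −1 → -1, wraps to 23 = x, carry into square.
Longitude square 8; −1 → 7.
Latitude subsquare r = 17; +1 → 18 = s.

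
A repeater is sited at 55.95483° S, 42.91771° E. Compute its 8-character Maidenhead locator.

Add 180° to longitude and 90° to latitude: 222.91771, 34.04517.
Field: 222.91771/20 → 11 → L, 34.04517/10 → 3 → D; chars LD.
Square: 2.91771/2 → 1, 4.04517/1 → 4; chars 14.
Subsquare: 0.91771/0.0833333 → 11 → l, 0.04517/0.0416667 → 1 → b; chars lb.
Extended square: 0.00104/0.00833333 → 0, 0.00350/0.00416667 → 0; chars 00.

LD14lb00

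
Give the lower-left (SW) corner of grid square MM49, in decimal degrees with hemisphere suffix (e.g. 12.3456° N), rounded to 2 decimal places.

39.00° N, 68.00° E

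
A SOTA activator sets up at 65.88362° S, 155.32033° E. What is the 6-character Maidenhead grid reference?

Offset from 180°W / 90°S: lon 335.3203°, lat 24.1164°.
Field: 335.3203/20 → 16 → Q, 24.1164/10 → 2 → C; chars QC.
Square: 15.3203/2 → 7, 4.1164/1 → 4; chars 74.
Subsquare: 1.3203/0.0833333 → 15 → p, 0.1164/0.0416667 → 2 → c; chars pc.

QC74pc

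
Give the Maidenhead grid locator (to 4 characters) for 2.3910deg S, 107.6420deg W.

DI67

Offset from 180°W / 90°S: lon 72.36°, lat 87.61°.
Field: lon ⌊72.36/20⌋ = 3 → D; lat ⌊87.61/10⌋ = 8 → I.
Square: lon ⌊12.36/2⌋ = 6; lat ⌊7.61/1⌋ = 7.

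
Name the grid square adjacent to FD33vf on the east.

Longitude subsquare v = 21; +1 → 22 = w.
The latitude characters are unchanged.

FD33wf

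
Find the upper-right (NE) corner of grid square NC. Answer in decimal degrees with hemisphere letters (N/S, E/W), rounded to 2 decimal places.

60.00° S, 100.00° E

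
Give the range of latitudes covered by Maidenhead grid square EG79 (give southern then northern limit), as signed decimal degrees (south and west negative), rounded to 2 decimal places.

Field E=4, G=6: +4·20° lon, +6·10° lat → SW at lon -100°, lat -30°.
Square 7, 9: +7·2° lon, +9·1° lat → SW at lon -86°, lat -21°.
Cell spans 2° lon × 1° lat.
south -21.00, north -20.00.

-21.00, -20.00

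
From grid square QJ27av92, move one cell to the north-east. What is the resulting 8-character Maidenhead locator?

QJ27bv03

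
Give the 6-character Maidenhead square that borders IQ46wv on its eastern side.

IQ46xv

Longitude subsquare w = 22; +1 → 23 = x.
The latitude characters are unchanged.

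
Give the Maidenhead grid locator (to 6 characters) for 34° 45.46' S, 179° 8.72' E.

Shift to the Maidenhead origin (180°W, 90°S): lon 359.1453, lat 55.2423.
Field: 359.1453/20 → 17 → R, 55.2423/10 → 5 → F; chars RF.
Square: 19.1453/2 → 9, 5.2423/1 → 5; chars 95.
Subsquare: 1.1453/0.0833333 → 13 → n, 0.2423/0.0416667 → 5 → f; chars nf.

RF95nf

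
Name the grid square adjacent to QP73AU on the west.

QP63xu

Longitude subsquare a = 0; −1 → -1, wraps to 23 = x, carry into square.
Longitude square 7; −1 → 6.
The latitude characters are unchanged.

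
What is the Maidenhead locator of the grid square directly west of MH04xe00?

MH04we90

Longitude extended square 0; −1 → -1, wraps to 9, carry into subsquare.
Longitude subsquare x = 23; −1 → 22 = w.
The latitude characters are unchanged.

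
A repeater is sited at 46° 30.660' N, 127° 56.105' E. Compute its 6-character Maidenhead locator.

PN36xm

Add 180° to longitude and 90° to latitude: 307.9351, 136.5110.
Field (20°×10°, letters A–R): lon ⌊307.9351/20⌋ = 15 → P; lat ⌊136.5110/10⌋ = 13 → N.
Square (2°×1°, digits 0–9): lon ⌊7.9351/2⌋ = 3; lat ⌊6.5110/1⌋ = 6.
Subsquare (5′×2.5′, letters a–x): lon ⌊1.9351/0.0833333⌋ = 23 → x; lat ⌊0.5110/0.0416667⌋ = 12 → m.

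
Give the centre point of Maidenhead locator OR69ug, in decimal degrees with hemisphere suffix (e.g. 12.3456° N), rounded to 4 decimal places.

89.2708° N, 113.7083° E

Field O=14, R=17: +14·20° lon, +17·10° lat → SW at lon 100°, lat 80°.
Square 6, 9: +6·2° lon, +9·1° lat → SW at lon 112°, lat 89°.
Subsquare u=20, g=6: +20·0.0833333° lon, +6·0.0416667° lat → SW at lon 113.667°, lat 89.25°.
Cell spans 0.0833333° lon × 0.0416667° lat. Centre is SW corner plus half of each.
latitude 89.2708° N, longitude 113.7083° E.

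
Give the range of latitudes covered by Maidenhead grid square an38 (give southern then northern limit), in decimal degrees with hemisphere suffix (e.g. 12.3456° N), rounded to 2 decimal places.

48.00° N, 49.00° N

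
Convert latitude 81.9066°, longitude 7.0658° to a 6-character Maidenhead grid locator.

JR31mv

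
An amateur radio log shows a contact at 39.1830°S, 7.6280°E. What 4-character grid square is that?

JF30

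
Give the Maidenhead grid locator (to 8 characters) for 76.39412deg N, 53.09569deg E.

LQ66nj14

Add 180° to longitude and 90° to latitude: 233.09569, 166.39412.
Field: lon ⌊233.09569/20⌋ = 11 → L; lat ⌊166.39412/10⌋ = 16 → Q.
Square: lon ⌊13.09569/2⌋ = 6; lat ⌊6.39412/1⌋ = 6.
Subsquare: lon ⌊1.09569/0.0833333⌋ = 13 → n; lat ⌊0.39412/0.0416667⌋ = 9 → j.
Extended square: lon ⌊0.01236/0.00833333⌋ = 1; lat ⌊0.01912/0.00416667⌋ = 4.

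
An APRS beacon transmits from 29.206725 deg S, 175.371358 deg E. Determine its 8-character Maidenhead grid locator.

RG70qt40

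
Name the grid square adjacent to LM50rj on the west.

LM50qj

Longitude subsquare r = 17; −1 → 16 = q.
The latitude characters are unchanged.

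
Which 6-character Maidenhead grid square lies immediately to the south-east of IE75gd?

IE75hc

Longitude subsquare g = 6; +1 → 7 = h.
Latitude subsquare d = 3; −1 → 2 = c.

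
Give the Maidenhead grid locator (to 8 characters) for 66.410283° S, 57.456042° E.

Shift to the Maidenhead origin (180°W, 90°S): lon 237.45604, lat 23.58972.
Field: lon ⌊237.45604/20⌋ = 11 → L; lat ⌊23.58972/10⌋ = 2 → C.
Square: lon ⌊17.45604/2⌋ = 8; lat ⌊3.58972/1⌋ = 3.
Subsquare: lon ⌊1.45604/0.0833333⌋ = 17 → r; lat ⌊0.58972/0.0416667⌋ = 14 → o.
Extended square: lon ⌊0.03938/0.00833333⌋ = 4; lat ⌊0.00638/0.00416667⌋ = 1.

LC83ro41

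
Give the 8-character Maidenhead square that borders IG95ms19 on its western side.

IG95ms09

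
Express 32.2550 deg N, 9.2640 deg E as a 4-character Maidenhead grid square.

Shift to the Maidenhead origin (180°W, 90°S): lon 189.26, lat 122.25.
Field: 189.26/20 → 9 → J, 122.25/10 → 12 → M; chars JM.
Square: 9.26/2 → 4, 2.25/1 → 2; chars 42.

JM42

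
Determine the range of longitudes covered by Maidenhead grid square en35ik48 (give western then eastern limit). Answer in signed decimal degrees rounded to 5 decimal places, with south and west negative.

-93.30000, -93.29167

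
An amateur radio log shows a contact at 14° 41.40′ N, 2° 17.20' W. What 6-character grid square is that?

IK84uq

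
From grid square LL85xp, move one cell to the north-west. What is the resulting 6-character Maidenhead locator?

Longitude subsquare x = 23; −1 → 22 = w.
Latitude subsquare p = 15; +1 → 16 = q.

LL85wq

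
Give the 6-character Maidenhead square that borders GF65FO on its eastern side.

GF65go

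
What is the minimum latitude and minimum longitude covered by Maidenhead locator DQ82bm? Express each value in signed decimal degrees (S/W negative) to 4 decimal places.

72.5000, -103.9167

Field D=3, Q=16: +3·20° lon, +16·10° lat → SW at lon -120°, lat 70°.
Square 8, 2: +8·2° lon, +2·1° lat → SW at lon -104°, lat 72°.
Subsquare b=1, m=12: +1·0.0833333° lon, +12·0.0416667° lat → SW at lon -103.917°, lat 72.5°.
latitude 72.5000, longitude -103.9167.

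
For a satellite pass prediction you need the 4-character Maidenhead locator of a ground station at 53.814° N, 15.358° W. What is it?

IO23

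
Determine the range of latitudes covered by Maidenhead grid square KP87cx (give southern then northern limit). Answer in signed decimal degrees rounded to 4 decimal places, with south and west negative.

67.9583, 68.0000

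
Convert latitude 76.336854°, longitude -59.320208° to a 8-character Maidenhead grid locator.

Offset from 180°W / 90°S: lon 120.67979°, lat 166.33685°.
Field: lon ⌊120.67979/20⌋ = 6 → G; lat ⌊166.33685/10⌋ = 16 → Q.
Square: lon ⌊0.67979/2⌋ = 0; lat ⌊6.33685/1⌋ = 6.
Subsquare: lon ⌊0.67979/0.0833333⌋ = 8 → i; lat ⌊0.33685/0.0416667⌋ = 8 → i.
Extended square: lon ⌊0.01313/0.00833333⌋ = 1; lat ⌊0.00352/0.00416667⌋ = 0.

GQ06ii10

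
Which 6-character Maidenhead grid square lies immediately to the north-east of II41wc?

Longitude subsquare w = 22; +1 → 23 = x.
Latitude subsquare c = 2; +1 → 3 = d.

II41xd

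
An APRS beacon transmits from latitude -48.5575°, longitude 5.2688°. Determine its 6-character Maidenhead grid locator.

JE21pk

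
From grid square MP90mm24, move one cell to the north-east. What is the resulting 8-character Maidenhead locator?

MP90mm35

Longitude extended square 2; +1 → 3.
Latitude extended square 4; +1 → 5.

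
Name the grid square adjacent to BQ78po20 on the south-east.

BQ78pn39

Longitude extended square 2; +1 → 3.
Latitude extended square 0; −1 → -1, wraps to 9, carry into subsquare.
Latitude subsquare o = 14; −1 → 13 = n.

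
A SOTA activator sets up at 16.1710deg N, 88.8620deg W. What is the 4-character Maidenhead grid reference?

EK56

Add 180° to longitude and 90° to latitude: 91.14, 106.17.
Field (20°×10°, letters A–R): 91.14/20 → 4 → E, 106.17/10 → 10 → K; chars EK.
Square (2°×1°, digits 0–9): 11.14/2 → 5, 6.17/1 → 6; chars 56.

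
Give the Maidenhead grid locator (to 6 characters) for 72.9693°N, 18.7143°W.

IQ02px

Offset from 180°W / 90°S: lon 161.2857°, lat 162.9693°.
Field: 161.2857/20 → 8 → I, 162.9693/10 → 16 → Q; chars IQ.
Square: 1.2857/2 → 0, 2.9693/1 → 2; chars 02.
Subsquare: 1.2857/0.0833333 → 15 → p, 0.9693/0.0416667 → 23 → x; chars px.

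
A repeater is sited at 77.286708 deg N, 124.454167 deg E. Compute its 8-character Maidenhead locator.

PQ27fg48

Shift to the Maidenhead origin (180°W, 90°S): lon 304.45417, lat 167.28671.
Field: lon ⌊304.45417/20⌋ = 15 → P; lat ⌊167.28671/10⌋ = 16 → Q.
Square: lon ⌊4.45417/2⌋ = 2; lat ⌊7.28671/1⌋ = 7.
Subsquare: lon ⌊0.45417/0.0833333⌋ = 5 → f; lat ⌊0.28671/0.0416667⌋ = 6 → g.
Extended square: lon ⌊0.03750/0.00833333⌋ = 4; lat ⌊0.03671/0.00416667⌋ = 8.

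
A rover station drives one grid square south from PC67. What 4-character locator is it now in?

Latitude square 7; −1 → 6.
The longitude characters are unchanged.

PC66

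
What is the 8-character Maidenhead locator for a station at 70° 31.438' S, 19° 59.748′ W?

IB09al04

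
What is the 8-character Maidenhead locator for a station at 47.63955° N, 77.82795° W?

FN17cp03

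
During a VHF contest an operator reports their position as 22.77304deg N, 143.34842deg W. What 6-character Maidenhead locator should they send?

Offset from 180°W / 90°S: lon 36.6516°, lat 112.7730°.
Field (20°×10°, letters A–R): lon ⌊36.6516/20⌋ = 1 → B; lat ⌊112.7730/10⌋ = 11 → L.
Square (2°×1°, digits 0–9): lon ⌊16.6516/2⌋ = 8; lat ⌊2.7730/1⌋ = 2.
Subsquare (5′×2.5′, letters a–x): lon ⌊0.6516/0.0833333⌋ = 7 → h; lat ⌊0.7730/0.0416667⌋ = 18 → s.

BL82hs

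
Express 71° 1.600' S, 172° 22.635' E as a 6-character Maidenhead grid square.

Offset from 180°W / 90°S: lon 352.3773°, lat 18.9733°.
Field: lon ⌊352.3773/20⌋ = 17 → R; lat ⌊18.9733/10⌋ = 1 → B.
Square: lon ⌊12.3773/2⌋ = 6; lat ⌊8.9733/1⌋ = 8.
Subsquare: lon ⌊0.3773/0.0833333⌋ = 4 → e; lat ⌊0.9733/0.0416667⌋ = 23 → x.

RB68ex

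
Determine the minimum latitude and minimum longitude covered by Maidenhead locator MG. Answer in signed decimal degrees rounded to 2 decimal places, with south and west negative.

Field M=12, G=6: +12·20° lon, +6·10° lat → SW at lon 60°, lat -30°.
latitude -30.00, longitude 60.00.

-30.00, 60.00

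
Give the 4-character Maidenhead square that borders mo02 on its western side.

LO92

Longitude square 0; −1 → -1, wraps to 9, carry into field.
Longitude field M = 12; −1 → 11 = L.
The latitude characters are unchanged.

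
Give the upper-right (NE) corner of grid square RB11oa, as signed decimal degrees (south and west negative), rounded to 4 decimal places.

Field R=17, B=1: +17·20° lon, +1·10° lat → SW at lon 160°, lat -80°.
Square 1, 1: +1·2° lon, +1·1° lat → SW at lon 162°, lat -79°.
Subsquare o=14, a=0: +14·0.0833333° lon, +0·0.0416667° lat → SW at lon 163.167°, lat -79°.
Cell spans 0.0833333° lon × 0.0416667° lat. NE corner is SW corner plus one full cell.
latitude -78.9583, longitude 163.2500.

-78.9583, 163.2500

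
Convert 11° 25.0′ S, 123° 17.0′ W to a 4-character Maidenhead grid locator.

CH88

Shift to the Maidenhead origin (180°W, 90°S): lon 56.72, lat 78.58.
Field (20°×10°, letters A–R): lon ⌊56.72/20⌋ = 2 → C; lat ⌊78.58/10⌋ = 7 → H.
Square (2°×1°, digits 0–9): lon ⌊16.72/2⌋ = 8; lat ⌊8.58/1⌋ = 8.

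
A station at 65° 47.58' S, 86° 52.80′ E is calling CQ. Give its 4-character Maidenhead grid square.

Add 180° to longitude and 90° to latitude: 266.88, 24.21.
Field (20°×10°, letters A–R): 266.88/20 → 13 → N, 24.21/10 → 2 → C; chars NC.
Square (2°×1°, digits 0–9): 6.88/2 → 3, 4.21/1 → 4; chars 34.

NC34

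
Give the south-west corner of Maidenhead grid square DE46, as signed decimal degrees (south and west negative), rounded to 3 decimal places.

-44.000, -112.000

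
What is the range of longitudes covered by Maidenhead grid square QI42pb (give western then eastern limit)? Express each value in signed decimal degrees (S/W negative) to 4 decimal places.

149.2500, 149.3333

Field Q=16, I=8: +16·20° lon, +8·10° lat → SW at lon 140°, lat -10°.
Square 4, 2: +4·2° lon, +2·1° lat → SW at lon 148°, lat -8°.
Subsquare p=15, b=1: +15·0.0833333° lon, +1·0.0416667° lat → SW at lon 149.25°, lat -7.95833°.
Cell spans 0.0833333° lon × 0.0416667° lat.
west 149.2500, east 149.3333.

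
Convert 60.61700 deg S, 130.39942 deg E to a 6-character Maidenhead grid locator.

PC59ej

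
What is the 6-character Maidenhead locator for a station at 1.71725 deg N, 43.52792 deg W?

GJ81fr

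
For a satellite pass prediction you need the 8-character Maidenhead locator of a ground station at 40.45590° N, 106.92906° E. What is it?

ON30lk19

Offset from 180°W / 90°S: lon 286.92906°, lat 130.45590°.
Field (20°×10°, letters A–R): 286.92906/20 → 14 → O, 130.45590/10 → 13 → N; chars ON.
Square (2°×1°, digits 0–9): 6.92906/2 → 3, 0.45590/1 → 0; chars 30.
Subsquare (5′×2.5′, letters a–x): 0.92906/0.0833333 → 11 → l, 0.45590/0.0416667 → 10 → k; chars lk.
Extended square (30″×15″, digits 0–9): 0.01239/0.00833333 → 1, 0.03923/0.00416667 → 9; chars 19.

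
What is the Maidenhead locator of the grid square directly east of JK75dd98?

Longitude extended square 9; +1 → 10, wraps to 0, carry into subsquare.
Longitude subsquare d = 3; +1 → 4 = e.
The latitude characters are unchanged.

JK75ed08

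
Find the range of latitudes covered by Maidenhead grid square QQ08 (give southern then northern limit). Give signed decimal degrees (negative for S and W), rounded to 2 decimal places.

78.00, 79.00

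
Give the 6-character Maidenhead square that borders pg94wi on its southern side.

PG94wh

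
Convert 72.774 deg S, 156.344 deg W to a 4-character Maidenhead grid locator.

BB17

Shift to the Maidenhead origin (180°W, 90°S): lon 23.66, lat 17.23.
Field: lon ⌊23.66/20⌋ = 1 → B; lat ⌊17.23/10⌋ = 1 → B.
Square: lon ⌊3.66/2⌋ = 1; lat ⌊7.23/1⌋ = 7.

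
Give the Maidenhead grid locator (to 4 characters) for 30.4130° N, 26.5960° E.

KM30

Shift to the Maidenhead origin (180°W, 90°S): lon 206.60, lat 120.41.
Field (20°×10°, letters A–R): lon ⌊206.60/20⌋ = 10 → K; lat ⌊120.41/10⌋ = 12 → M.
Square (2°×1°, digits 0–9): lon ⌊6.60/2⌋ = 3; lat ⌊0.41/1⌋ = 0.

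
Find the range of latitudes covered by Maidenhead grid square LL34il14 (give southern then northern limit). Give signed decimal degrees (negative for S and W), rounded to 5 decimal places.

24.47500, 24.47917

Field L=11, L=11: +11·20° lon, +11·10° lat → SW at lon 40°, lat 20°.
Square 3, 4: +3·2° lon, +4·1° lat → SW at lon 46°, lat 24°.
Subsquare i=8, l=11: +8·0.0833333° lon, +11·0.0416667° lat → SW at lon 46.6667°, lat 24.4583°.
Extended square 1, 4: +1·0.00833333° lon, +4·0.00416667° lat → SW at lon 46.675°, lat 24.475°.
Cell spans 0.00833333° lon × 0.00416667° lat.
south 24.47500, north 24.47917.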